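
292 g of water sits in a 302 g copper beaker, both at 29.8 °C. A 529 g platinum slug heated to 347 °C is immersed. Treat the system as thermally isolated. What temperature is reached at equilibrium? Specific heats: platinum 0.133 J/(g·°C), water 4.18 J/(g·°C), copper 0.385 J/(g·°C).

T_f ≈ 45.7 °C

Taking heat into each body as positive, Σ m c ΔT = 0:
529*0.133*(T − 347) + 292*4.18*(T − 29.8) + 302*0.385*(T − 29.8) = 0
1407.2 T = 64251
T ≈ 45.66 °C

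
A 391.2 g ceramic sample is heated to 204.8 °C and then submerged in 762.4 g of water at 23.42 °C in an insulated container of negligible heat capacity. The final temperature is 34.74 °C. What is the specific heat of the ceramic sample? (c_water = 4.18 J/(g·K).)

c ≈ 0.542 J/(g·K)

Conservation of energy gives ΣQ = 0:
391.2·c·(34.74 − 204.8) + 762.4·4.18·(34.74 − 23.42) = 0
-66527 c = -36075
c = -36075/-66527 ≈ 0.5423 J/(g·K)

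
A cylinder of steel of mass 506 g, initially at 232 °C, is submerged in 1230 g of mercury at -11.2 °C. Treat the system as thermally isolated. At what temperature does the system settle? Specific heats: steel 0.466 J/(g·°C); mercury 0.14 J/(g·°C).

T_f ≈ 129.4 °C

Heat lost by the steel equals heat gained by the mercury:
506×0.466×(232 − T) = 1230×0.14×(T − (-11.2))
235.8(232 − T) = 172.2(T − (-11.2))
408 T = 52776  ⇒  T ≈ 129.35 °C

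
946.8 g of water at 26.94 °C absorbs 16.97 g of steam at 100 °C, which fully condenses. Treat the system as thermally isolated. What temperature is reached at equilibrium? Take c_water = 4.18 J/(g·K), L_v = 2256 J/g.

T_f ≈ 37.7 °C

Sum of m c ΔT and latent-heat terms is zero:
steam→water at 100 °C releases m L_v = 16.97×2256 = 38284
  condensate cools 100→T: 16.97×4.18×(T − 100) = 70.93(T − 100)
  original water: 3957.6(T − 26.94)
4028.6 T = 38284 + 7093.5 + 106618 = 151996
T ≈ 37.73 °C, under the boiling point, so the assumption holds.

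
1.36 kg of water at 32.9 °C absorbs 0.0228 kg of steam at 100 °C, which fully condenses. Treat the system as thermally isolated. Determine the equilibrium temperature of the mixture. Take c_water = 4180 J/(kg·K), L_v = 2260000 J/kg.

T_f ≈ 42.9 °C

Sum of m c ΔT and latent-heat terms is zero:
steam→water at 100 °C releases m L_v = 0.0228·2260000 = 51528
  condensed water 100 °C→T: 95.3(T − 100)
  water warms: 1.36·4180·(T − 32.9) = 5684.8(T − 32.9)
5780.1 T = 51528 + 9530.4 + 187030 = 248088
T ≈ 42.92 °C (< 100 °C, so full condensation is consistent).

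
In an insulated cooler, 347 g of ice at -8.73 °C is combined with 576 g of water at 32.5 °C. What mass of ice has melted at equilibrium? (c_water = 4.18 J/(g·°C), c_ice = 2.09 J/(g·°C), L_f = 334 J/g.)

m_melted ≈ 215 g

Cooling the water to 0 °C releases 576×4.18×32.5 = 78250 J.
Of that, 347×2.09×8.73 = 6331.3 J goes to bring the ice to 0 °C, leaving 71918 J.
Fully melting the ice requires m_ice L_f = 347×334 = 115898 J.
Since 71918 < 115898 J, not all the ice melts; equilibrium is at 0 °C.
m_melt = 71918 / L_f = 215.3 g.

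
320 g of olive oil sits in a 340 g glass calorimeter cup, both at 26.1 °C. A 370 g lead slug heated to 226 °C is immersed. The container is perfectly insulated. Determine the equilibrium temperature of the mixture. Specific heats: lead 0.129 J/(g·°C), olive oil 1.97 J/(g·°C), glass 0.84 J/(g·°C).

T_f ≈ 36.0 °C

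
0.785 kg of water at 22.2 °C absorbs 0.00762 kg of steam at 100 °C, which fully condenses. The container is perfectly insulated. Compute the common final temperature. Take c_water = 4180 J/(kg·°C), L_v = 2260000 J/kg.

Let T be the final temperature. ΣQ_i = 0:
condense steam: −0.00762×2260000 = −17221
  condensed water 100 °C→T: 31.85(T − 100)
  original water: 3281.3(T − 22.2)
3313.2 T = 17221 + 3185.2 + 72845 = 93251
T ≈ 28.15 °C — below 100 °C, confirming all the steam condensed.

T_f ≈ 28.1 °C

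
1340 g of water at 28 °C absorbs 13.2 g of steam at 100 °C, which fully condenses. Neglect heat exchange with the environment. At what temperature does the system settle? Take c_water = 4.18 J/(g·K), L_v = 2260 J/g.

T_f ≈ 34.0 °C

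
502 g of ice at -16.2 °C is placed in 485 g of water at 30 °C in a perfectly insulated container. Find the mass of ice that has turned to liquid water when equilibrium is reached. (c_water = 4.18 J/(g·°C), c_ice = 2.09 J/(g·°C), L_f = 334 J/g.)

Water can give up m c ΔT = 485·4.18·30 = 60819 J before reaching 0 °C.
Of that, 502·2.09·16.2 = 16997 J goes to bring the ice to 0 °C, leaving 43822 J.
To melt every bit of ice: 502·334 = 167668 J.
That's not enough to melt it all — equilibrium is at 0 °C with ice remaining.
m_melt = 43822 / L_f = 131.2 g.

m_melted ≈ 131 g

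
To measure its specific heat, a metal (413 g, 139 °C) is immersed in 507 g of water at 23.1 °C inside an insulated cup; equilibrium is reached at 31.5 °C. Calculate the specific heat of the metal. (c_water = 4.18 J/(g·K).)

c ≈ 0.401 J/(g·K)

Net heat exchanged in the isolated system is zero:
413·c·(31.5 − 139) + 507·4.18·(31.5 − 23.1) = 0
-44398 c = -17802
c = -17802/-44398 ≈ 0.401 J/(g·K)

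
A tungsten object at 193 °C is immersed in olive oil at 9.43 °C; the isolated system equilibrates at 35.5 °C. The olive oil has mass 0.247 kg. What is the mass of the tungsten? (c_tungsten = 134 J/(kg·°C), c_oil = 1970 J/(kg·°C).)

Conservation of energy gives ΣQ = 0:
m×134×(35.5 − 193) + 0.247×1970×(35.5 − 9.43) = 0
-21105 m = -12685
m = -12685/-21105 ≈ 0.6011 kg

m ≈ 0.601 kg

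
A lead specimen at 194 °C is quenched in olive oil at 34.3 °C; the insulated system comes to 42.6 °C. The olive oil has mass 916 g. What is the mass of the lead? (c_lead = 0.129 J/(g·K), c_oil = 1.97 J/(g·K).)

m ≈ 767 g

Heat lost by the lead = heat gained by the oil:
m×0.129×(194 − 42.6) = 916×1.97×(42.6 − 34.3)
19.53 m = 14978  ⇒  m ≈ 766.9 g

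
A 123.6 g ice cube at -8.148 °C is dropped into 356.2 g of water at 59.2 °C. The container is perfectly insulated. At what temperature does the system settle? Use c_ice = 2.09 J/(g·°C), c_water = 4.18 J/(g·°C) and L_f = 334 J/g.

Energy conservation, ΣQ = 0:
ice -8.148→0 °C: 123.6×2.09×8.148 = 2104.8
  latent heat to melt: 123.6×334 = 41282
  meltwater 0→T: 123.6×4.18×T = 516.65 T
  water: 1488.9(T − 59.2)
2005.6 T = 88144 − 43387 = 44757
T ≈ 22.32 °C (positive, so assuming full melt was valid).

T_f ≈ 22.3 °C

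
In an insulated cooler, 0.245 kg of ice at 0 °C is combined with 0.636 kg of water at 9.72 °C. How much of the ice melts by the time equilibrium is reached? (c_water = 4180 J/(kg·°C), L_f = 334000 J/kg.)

Water can give up m c ΔT = 0.636×4180×9.72 = 25840 J before reaching 0 °C.
Melting all 0.245 kg of ice would need 0.245×334000 = 81830 J.
That's not enough to melt it all — equilibrium is at 0 °C with ice remaining.
m_melted×334000 = 25840  ⇒  m_melted ≈ 0.07737 kg.

m_melted ≈ 0.0774 kg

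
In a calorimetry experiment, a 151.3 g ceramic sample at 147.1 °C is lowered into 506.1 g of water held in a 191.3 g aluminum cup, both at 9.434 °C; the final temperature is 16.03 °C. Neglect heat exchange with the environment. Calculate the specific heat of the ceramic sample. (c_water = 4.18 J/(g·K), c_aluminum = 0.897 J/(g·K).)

c ≈ 0.761 J/(g·K)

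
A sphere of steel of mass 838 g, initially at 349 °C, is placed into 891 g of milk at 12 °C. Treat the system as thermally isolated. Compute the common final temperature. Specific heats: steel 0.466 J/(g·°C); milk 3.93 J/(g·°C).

T_f ≈ 45.8 °C

Set heat shed by the hot body equal to heat absorbed by the cold body:
838*0.466*(349 − T) = 891*3.93*(T − 12)
390.51(349 − T) = 3501.6(T − 12)
3892.1 T = 178307  ⇒  T ≈ 45.81 °C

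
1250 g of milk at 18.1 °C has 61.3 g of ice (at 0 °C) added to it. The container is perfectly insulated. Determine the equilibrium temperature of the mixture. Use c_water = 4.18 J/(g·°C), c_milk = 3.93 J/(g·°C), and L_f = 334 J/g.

T_f ≈ 13.2 °C

Taking heat into each body as positive, Σ m c ΔT = 0:
fusion: m_ice L_f = 61.3×334 = 20474
  warm the meltwater: 256.23 T
  milk cools: 1250×3.93×(T − 18.1) = 4912.5(T − 18.1)
5168.7 T = 88916 − 20474 = 68442
T ≈ 13.24 °C (positive, so assuming full melt was valid).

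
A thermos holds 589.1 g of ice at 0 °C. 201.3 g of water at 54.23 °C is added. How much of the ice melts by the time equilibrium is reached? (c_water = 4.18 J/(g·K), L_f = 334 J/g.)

m_melted ≈ 137 g

Cooling the water to 0 °C releases 201.3×4.18×54.23 = 45631 J.
Fully melting the ice requires m_ice L_f = 589.1×334 = 196759 J.
Since 45631 < 196759 J, not all the ice melts; equilibrium is at 0 °C.
m_melt = 45631 / L_f = 136.6 g.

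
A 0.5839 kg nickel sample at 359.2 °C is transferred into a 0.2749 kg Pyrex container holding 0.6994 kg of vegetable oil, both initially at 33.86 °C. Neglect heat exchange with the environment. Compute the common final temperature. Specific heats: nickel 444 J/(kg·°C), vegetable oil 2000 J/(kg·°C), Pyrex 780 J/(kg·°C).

T_f ≈ 78.9 °C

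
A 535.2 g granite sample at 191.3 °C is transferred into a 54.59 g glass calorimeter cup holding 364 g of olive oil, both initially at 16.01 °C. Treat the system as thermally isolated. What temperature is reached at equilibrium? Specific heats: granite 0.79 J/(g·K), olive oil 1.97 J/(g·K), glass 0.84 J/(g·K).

T_f ≈ 78.5 °C

Conservation of energy gives ΣQ = 0:
535.2*0.79*(T − 191.3) + 364*1.97*(T − 16.01) + 54.59*0.84*(T − 16.01) = 0
422.81(T − 191.3) + 717.08(T − 16.01) + 45.86(T − 16.01) = 0
1185.7 T = 93098
T ≈ 78.51 °C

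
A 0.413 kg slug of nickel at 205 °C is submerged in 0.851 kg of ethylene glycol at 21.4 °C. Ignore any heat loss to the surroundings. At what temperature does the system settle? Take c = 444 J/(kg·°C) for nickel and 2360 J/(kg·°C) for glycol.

T_f ≈ 36.8 °C

Taking heat into each body as positive, Σ m c ΔT = 0:
0.413×444×(T − 205) + 0.851×2360×(T − 21.4) = 0
183.37(T − 205) + 2008.4(T − 21.4) = 0
(183.37 + 2008.4) T = 183.37×205 + 2008.4×21.4
T ≈ 36.76 °C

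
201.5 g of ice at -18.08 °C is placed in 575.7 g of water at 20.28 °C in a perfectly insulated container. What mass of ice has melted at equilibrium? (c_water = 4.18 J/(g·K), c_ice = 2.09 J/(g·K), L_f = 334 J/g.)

Cooling the water to 0 °C releases 575.7·4.18·20.28 = 48802 J.
Of that, 201.5·2.09·18.08 = 7614.1 J goes to bring the ice to 0 °C, leaving 41188 J.
To melt every bit of ice: 201.5·334 = 67301 J.
Since 41188 < 67301 J, not all the ice melts; equilibrium is at 0 °C.
m_melt = 41188 / L_f = 123.3 g.

m_melted ≈ 123 g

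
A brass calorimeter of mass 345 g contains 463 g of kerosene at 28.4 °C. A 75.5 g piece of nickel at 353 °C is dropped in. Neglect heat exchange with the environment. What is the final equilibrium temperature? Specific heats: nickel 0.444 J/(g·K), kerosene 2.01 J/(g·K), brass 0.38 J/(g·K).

T_f ≈ 38.3 °C

With ΣQ=0 the equilibrium temperature is the m·c-weighted mean:
T_f = (33.52×353 + 930.63×28.4 + 131.1×28.4) / (33.52 + 930.63 + 131.1)
    = 41986 / 1095.3 ≈ 38.33 °C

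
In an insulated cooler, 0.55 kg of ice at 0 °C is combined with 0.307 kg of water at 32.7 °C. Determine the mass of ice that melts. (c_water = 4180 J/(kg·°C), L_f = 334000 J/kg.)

m_melted ≈ 0.126 kg

Water can give up m c ΔT = 0.307·4180·32.7 = 41963 J before reaching 0 °C.
Fully melting the ice requires m_ice L_f = 0.55·334000 = 183700 J.
Since 41963 < 183700 J, not all the ice melts; equilibrium is at 0 °C.
m_melt = 41963 / L_f = 0.1256 kg.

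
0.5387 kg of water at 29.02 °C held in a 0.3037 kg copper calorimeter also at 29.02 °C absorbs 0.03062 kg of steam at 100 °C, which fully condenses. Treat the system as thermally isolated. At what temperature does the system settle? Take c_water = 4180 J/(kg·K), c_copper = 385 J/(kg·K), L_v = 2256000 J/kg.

T_f ≈ 60.3 °C

Setting the total heat transfer to zero:
condense steam: −0.03062×2256000 = −69079; condensed water 100 °C→T: 127.99(T − 100); original water: 2251.8(T − 29.02); copper cup: 0.3037×385×(T − 29.02) = 116.92(T − 29.02)
2496.7 T = 69079 + 12799 + 68739 = 150617
T ≈ 60.33 °C — below 100 °C, confirming all the steam condensed.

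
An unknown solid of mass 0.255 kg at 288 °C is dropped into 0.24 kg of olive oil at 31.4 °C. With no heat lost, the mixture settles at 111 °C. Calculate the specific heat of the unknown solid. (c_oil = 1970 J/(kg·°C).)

Conservation of energy gives ΣQ = 0:
0.255×c×(111 − 288) + 0.24×1970×(111 − 31.4) = 0
-45.13 c = -37635
c = -37635/-45.13 ≈ 833.8 J/(kg·°C)

c ≈ 834 J/(kg·°C)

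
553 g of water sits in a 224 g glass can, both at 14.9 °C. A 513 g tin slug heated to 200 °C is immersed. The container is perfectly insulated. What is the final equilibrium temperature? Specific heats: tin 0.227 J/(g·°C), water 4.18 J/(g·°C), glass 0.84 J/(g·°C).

T_f ≈ 23.1 °C

Heat gained plus heat lost sum to zero:
513×0.227×(T − 200) + 553×4.18×(T − 14.9) + 224×0.84×(T − 14.9) = 0
(116.45 + 2311.5 + 188.16) T = 116.45×200 + 2311.5×14.9 + 188.16×14.9
T = 60536 / 2616.2 = 23.1 °C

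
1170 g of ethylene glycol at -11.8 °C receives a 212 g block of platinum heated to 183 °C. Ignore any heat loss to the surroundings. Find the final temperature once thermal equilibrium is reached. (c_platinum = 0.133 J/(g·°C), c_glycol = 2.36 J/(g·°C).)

T_f ≈ -9.8 °C

Energy conservation, ΣQ = 0:
212·0.133·(T − 183) + 1170·2.36·(T − (-11.8)) = 0
(28.2 + 2761.2) T = 28.2·183 + 2761.2·(-11.8)
T ≈ -9.83 °C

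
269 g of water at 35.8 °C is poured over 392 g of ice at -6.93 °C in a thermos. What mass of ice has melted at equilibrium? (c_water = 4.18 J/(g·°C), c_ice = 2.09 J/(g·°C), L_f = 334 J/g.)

m_melted ≈ 104 g

Cooling the water to 0 °C releases 269×4.18×35.8 = 40254 J.
Of that, 392×2.09×6.93 = 5677.6 J goes to bring the ice to 0 °C, leaving 34577 J.
Melting all 392 g of ice would need 392×334 = 130928 J.
34577 J < 130928 J, so only part of the ice melts and the system sits at 0 °C.
m_melted×334 = 34577  ⇒  m_melted ≈ 103.5 g.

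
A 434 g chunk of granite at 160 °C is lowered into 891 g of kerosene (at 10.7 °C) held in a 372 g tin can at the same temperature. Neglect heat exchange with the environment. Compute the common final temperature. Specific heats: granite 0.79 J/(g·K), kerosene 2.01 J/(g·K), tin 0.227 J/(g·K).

T_f ≈ 33.8 °C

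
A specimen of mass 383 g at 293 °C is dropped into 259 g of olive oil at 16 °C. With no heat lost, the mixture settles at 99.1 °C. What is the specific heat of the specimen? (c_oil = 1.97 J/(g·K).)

c ≈ 0.571 J/(g·K)

Heat gained plus heat lost sum to zero:
383×c×(99.1 − 293) + 259×1.97×(99.1 − 16) = 0
-74264 c = -42400
c = -42400/-74264 ≈ 0.5709 J/(g·K)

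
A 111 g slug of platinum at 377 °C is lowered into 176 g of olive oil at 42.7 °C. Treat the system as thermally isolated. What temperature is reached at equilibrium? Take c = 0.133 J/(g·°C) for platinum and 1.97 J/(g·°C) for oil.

Taking heat into each body as positive, Σ m c ΔT = 0:
111*0.133*(T − 377) + 176*1.97*(T − 42.7) = 0
(14.76 + 346.72) T = 14.76*377 + 346.72*42.7
T = 20371/361.48 ≈ 56.35 °C

T_f ≈ 56.4 °C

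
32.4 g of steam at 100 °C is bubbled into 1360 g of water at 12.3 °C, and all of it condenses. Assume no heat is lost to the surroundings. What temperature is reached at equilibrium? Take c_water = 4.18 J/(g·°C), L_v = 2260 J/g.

T_f ≈ 26.9 °C

Let T be the final temperature. ΣQ_i = 0:
steam→water at 100 °C releases m L_v = 32.4×2260 = 73224
  condensed water 100 °C→T: 135.43(T − 100)
  water warms: 1360×4.18×(T − 12.3) = 5684.8(T − 12.3)
5820.2 T = 73224 + 13543 + 69923 = 156690
T ≈ 26.92 °C (< 100 °C, so full condensation is consistent).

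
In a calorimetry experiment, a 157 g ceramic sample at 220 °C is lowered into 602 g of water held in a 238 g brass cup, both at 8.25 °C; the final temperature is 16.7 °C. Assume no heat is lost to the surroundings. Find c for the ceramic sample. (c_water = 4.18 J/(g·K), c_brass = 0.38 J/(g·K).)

c ≈ 0.69 J/(g·K)

Net heat exchanged in the isolated system is zero:
157·c·(16.7 − 220) + 602·4.18·(16.7 − 8.25) + 238·0.38·(16.7 − 8.25) = 0
-31918 c = -22027
c = -22027/-31918 ≈ 0.6901 J/(g·K)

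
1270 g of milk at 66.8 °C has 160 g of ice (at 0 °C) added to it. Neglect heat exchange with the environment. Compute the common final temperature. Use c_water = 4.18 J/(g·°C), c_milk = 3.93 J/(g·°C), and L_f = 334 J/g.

T_f ≈ 49.5 °C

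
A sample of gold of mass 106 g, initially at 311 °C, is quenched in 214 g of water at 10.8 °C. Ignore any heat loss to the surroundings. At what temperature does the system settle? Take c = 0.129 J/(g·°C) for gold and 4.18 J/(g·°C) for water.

Setting the total heat transfer to zero:
106×0.129×(T − 311) + 214×4.18×(T − 10.8) = 0
13.67(T − 311) + 894.52(T − 10.8) = 0
908.19 T = 13913
T ≈ 15.32 °C

T_f ≈ 15.3 °C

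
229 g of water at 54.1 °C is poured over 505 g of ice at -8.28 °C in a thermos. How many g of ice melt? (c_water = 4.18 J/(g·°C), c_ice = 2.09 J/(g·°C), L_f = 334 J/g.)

m_melted ≈ 129 g

Heat available from the water dropping to 0 °C: 229·4.18·54.1 = 51786 J.
Warming the ice to 0 °C takes 505·2.09·8.28 = 8739.1 J, leaving 43046 J for melting.
Fully melting the ice requires m_ice L_f = 505·334 = 168670 J.
Since 43046 < 168670 J, not all the ice melts; equilibrium is at 0 °C.
m_melt = 43046 / L_f = 128.9 g.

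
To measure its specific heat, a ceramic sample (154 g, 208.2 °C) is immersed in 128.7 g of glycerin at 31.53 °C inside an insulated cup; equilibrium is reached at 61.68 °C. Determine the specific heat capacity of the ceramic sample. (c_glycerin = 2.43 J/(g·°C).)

Setting the total heat transfer to zero:
154×c×(61.68 − 208.2) + 128.7×2.43×(61.68 − 31.53) = 0
-22564 c = -9429.1
c = -9429.1/-22564 ≈ 0.4179 J/(g·°C)

c ≈ 0.418 J/(g·°C)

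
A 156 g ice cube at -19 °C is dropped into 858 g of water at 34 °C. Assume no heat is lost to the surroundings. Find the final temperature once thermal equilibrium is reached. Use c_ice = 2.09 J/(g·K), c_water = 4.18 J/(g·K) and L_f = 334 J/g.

T_f ≈ 15.0 °C

Sum of m c ΔT and latent-heat terms is zero:
ice -19→0 °C: 156×2.09×19 = 6194.8
  melt ice: 156×334 = 52104
  meltwater 0→T: 156×4.18×T = 652.08 T
  water cools: 858×4.18×(T − 34) = 3586.4(T − 34)
4238.5 T = 121939 − 58299 = 63640
T ≈ 15.01 °C (positive, so assuming full melt was valid).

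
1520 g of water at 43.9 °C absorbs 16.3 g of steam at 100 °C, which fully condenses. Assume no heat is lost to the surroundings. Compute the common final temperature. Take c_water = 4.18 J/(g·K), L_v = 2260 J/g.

T_f ≈ 50.2 °C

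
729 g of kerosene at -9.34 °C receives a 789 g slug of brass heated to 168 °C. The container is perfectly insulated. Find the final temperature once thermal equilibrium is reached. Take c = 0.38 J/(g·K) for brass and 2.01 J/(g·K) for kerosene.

T_f ≈ 20.8 °C

Taking heat into each body as positive, Σ m c ΔT = 0:
789×0.38×(T − 168) + 729×2.01×(T − (-9.34)) = 0
299.82(T − 168) + 1465.3(T − (-9.34)) = 0
1765.1 T = 36684
T = 36684 / 1765.1 = 20.8 °C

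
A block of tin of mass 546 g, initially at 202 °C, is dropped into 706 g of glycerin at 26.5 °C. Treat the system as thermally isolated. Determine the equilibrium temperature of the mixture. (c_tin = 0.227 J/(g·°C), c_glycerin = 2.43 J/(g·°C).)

T_f ≈ 38.3 °C

With ΣQ=0 the equilibrium temperature is the m·c-weighted mean:
T_f = (123.94*202 + 1715.6*26.5) / (123.94 + 1715.6)
    = 70499 / 1839.5 ≈ 38.32 °C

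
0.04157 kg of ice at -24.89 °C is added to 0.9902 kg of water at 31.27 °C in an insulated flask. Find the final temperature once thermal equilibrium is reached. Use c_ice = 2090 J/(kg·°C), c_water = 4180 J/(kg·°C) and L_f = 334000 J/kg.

T_f ≈ 26.3 °C

Heat gained plus heat lost sum to zero:
warm ice to 0 °C: 0.04157×2090×(0 − (-24.89)) = 2162.5; latent heat to melt: 0.04157×334000 = 13884; meltwater 0→T: 0.04157×4180×T = 173.76 T; water: 4139(T − 31.27)
4312.8 T = 129428 − 16047 = 113381
T ≈ 26.29 °C — above 0 °C, consistent with complete melting.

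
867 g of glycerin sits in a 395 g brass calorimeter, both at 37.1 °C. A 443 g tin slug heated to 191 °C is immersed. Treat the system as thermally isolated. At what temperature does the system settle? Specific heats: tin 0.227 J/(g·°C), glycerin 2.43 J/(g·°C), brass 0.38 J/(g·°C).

T_f ≈ 43.7 °C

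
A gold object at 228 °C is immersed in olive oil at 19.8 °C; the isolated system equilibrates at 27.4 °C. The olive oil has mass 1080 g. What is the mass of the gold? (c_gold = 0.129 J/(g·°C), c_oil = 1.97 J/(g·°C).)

m ≈ 625 g

Heat gained plus heat lost sum to zero:
m·0.129·(27.4 − 228) + 1080·1.97·(27.4 − 19.8) = 0
-25.88 m = -16170
m = -16170/-25.88 ≈ 624.9 g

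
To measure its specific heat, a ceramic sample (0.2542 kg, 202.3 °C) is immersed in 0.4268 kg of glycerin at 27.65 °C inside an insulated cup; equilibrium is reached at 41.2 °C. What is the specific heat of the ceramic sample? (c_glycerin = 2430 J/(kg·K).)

Let T be the final temperature. ΣQ_i = 0:
0.2542×c×(41.2 − 202.3) + 0.4268×2430×(41.2 − 27.65) = 0
-40.95 c = -14053
c = -14053/-40.95 ≈ 343.2 J/(kg·K)

c ≈ 343 J/(kg·K)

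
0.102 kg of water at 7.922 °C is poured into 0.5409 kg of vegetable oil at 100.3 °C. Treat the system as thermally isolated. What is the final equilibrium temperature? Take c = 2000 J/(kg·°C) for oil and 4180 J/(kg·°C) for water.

Conservation of energy gives ΣQ = 0:
0.5409*2000*(T − 100.3) + 0.102*4180*(T − 7.922) = 0
1081.8(T − 100.3) + 426.36(T − 7.922) = 0
1508.2 T = 111882
T = 111882 / 1508.2 = 74.2 °C

T_f ≈ 74.2 °C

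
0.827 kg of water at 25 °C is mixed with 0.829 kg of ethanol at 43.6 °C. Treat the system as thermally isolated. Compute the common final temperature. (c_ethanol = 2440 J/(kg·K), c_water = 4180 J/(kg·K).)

T_f ≈ 31.9 °C

T_f is the heat-capacity-weighted average of the initial temperatures:
T_f = (2022.8*43.6 + 3456.9*25) / (2022.8 + 3456.9)
    = 174614 / 5479.6 ≈ 31.87 °C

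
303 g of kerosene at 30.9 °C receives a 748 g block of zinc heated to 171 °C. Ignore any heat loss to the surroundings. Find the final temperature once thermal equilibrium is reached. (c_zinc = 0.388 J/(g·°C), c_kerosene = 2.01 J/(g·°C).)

T_f is the heat-capacity-weighted average of the initial temperatures:
T_f = (290.22×171 + 609.03×30.9) / (290.22 + 609.03)
    = 68447 / 899.25 ≈ 76.12 °C

T_f ≈ 76.1 °C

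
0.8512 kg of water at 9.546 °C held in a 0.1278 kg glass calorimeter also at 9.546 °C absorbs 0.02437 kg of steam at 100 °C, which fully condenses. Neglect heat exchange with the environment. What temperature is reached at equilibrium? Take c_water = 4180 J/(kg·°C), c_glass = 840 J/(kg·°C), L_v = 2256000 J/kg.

T_f ≈ 26.6 °C

Energy conservation, ΣQ = 0:
latent heat released on condensation: 0.02437×2256000 = 54979
  condensate cools 100→T: 0.02437×4180×(T − 100) = 101.87(T − 100)
  water warms: 0.8512×4180×(T − 9.546) = 3558(T − 9.546)
  glass cup: 0.1278×840×(T − 9.546) = 107.35(T − 9.546)
3767.2 T = 54979 + 10187 + 34990 = 100155
T ≈ 26.59 °C (< 100 °C, so full condensation is consistent).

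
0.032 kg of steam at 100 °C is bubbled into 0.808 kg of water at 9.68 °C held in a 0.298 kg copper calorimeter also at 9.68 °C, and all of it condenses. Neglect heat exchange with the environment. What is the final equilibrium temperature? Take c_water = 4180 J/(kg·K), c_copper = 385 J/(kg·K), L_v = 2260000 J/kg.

Net heat exchanged in the isolated system is zero:
steam→water at 100 °C releases m L_v = 0.032·2260000 = 72320; condensed water 100 °C→T: 133.76(T − 100); original water: 3377.4(T − 9.68); cup: 114.73(T − 9.68)
3625.9 T = 72320 + 13376 + 33804 = 119500
T ≈ 32.96 °C (< 100 °C, so full condensation is consistent).

T_f ≈ 33.0 °C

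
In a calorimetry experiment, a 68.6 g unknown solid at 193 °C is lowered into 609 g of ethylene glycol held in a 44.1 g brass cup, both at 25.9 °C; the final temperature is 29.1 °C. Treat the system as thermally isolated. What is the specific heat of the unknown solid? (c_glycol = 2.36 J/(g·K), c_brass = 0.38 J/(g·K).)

Net heat exchanged in the isolated system is zero:
68.6×c×(29.1 − 193) + 609×2.36×(29.1 − 25.9) + 44.1×0.38×(29.1 − 25.9) = 0
-11244 c = -4652.8
c = -4652.8/-11244 ≈ 0.4138 J/(g·K)

c ≈ 0.414 J/(g·K)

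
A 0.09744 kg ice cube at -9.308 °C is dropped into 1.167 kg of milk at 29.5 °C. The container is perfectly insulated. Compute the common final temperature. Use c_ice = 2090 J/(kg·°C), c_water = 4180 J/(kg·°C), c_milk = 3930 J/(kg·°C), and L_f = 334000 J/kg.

T_f ≈ 20.2 °C

Let T be the final temperature. ΣQ_i = 0:
ice -9.308→0 °C: 0.09744×2090×9.308 = 1895.6
  melt ice: 0.09744×334000 = 32545
  meltwater 0→T: 0.09744×4180×T = 407.3 T
  milk: 4586.3(T − 29.5)
4993.6 T = 135296 − 34441 = 100856
T ≈ 20.20 °C (positive, so assuming full melt was valid).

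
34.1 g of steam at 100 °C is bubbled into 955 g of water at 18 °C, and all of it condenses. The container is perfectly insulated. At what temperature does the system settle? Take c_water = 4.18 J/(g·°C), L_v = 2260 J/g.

Conservation of energy gives ΣQ = 0:
condense steam: −34.1·2260 = −77066; condensed water 100 °C→T: 142.54(T − 100); water warms: 955·4.18·(T − 18) = 3991.9(T − 18)
4134.4 T = 77066 + 14254 + 71854 = 163174
T ≈ 39.47 °C, under the boiling point, so the assumption holds.

T_f ≈ 39.5 °C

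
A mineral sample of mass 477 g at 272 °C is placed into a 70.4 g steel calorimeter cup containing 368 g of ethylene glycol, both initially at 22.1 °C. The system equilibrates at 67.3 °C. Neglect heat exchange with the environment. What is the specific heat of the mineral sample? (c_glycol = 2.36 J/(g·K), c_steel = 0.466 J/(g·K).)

Conservation of energy gives ΣQ = 0:
477·c·(67.3 − 272) + 368·2.36·(67.3 − 22.1) + 70.4·0.466·(67.3 − 22.1) = 0
-97642 c = -40738
c = -40738/-97642 ≈ 0.4172 J/(g·K)

c ≈ 0.417 J/(g·K)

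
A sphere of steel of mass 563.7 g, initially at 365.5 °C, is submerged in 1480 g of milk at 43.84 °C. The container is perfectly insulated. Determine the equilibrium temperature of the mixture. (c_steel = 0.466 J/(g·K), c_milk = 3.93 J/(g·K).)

T_f ≈ 57.7 °C

T_f is the heat-capacity-weighted average of the initial temperatures:
T_f = (262.68·365.5 + 5816.4·43.84) / (262.68 + 5816.4)
    = 351002 / 6079.1 ≈ 57.74 °C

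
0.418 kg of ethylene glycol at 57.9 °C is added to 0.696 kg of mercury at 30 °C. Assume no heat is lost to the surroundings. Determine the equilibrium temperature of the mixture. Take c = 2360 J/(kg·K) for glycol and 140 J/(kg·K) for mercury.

T_f ≈ 55.4 °C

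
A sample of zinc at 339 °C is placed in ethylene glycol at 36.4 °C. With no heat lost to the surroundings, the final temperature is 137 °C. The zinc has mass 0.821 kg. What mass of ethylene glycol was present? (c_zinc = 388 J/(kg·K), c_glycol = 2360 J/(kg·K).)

m ≈ 0.271 kg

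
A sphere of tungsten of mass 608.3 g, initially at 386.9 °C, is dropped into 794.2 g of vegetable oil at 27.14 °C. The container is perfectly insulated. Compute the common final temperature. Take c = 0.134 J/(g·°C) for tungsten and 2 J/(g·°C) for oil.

|Q_tungsten| = |Q_oil|:
608.3×0.134×(386.9 − T) = 794.2×2×(T − 27.14)
81.51(386.9 − T) = 1588.4(T − 27.14)
1669.9 T = 74646  ⇒  T ≈ 44.70 °C

T_f ≈ 44.7 °C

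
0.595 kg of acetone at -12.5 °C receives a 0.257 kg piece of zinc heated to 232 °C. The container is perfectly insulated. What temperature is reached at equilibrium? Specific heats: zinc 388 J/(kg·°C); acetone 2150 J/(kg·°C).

T_f ≈ 5.2 °C

Net heat exchanged in the isolated system is zero:
0.257*388*(T − 232) + 0.595*2150*(T − (-12.5)) = 0
99.72(T − 232) + 1279.2(T − (-12.5)) = 0
(99.72 + 1279.2) T = 99.72*232 + 1279.2*(-12.5)
T = 7143.5/1379 ≈ 5.18 °C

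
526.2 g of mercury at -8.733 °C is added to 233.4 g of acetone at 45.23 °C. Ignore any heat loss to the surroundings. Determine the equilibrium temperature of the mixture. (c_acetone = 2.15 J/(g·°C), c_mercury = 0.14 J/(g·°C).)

T_f ≈ 38.3 °C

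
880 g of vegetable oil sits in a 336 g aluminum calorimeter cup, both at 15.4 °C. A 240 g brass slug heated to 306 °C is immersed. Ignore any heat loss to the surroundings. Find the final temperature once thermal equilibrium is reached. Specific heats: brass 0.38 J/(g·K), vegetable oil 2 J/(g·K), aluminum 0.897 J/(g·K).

T_f ≈ 27.7 °C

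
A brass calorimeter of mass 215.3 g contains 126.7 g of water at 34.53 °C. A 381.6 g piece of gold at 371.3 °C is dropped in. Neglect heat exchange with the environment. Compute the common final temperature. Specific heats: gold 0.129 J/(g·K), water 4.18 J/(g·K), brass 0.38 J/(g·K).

With ΣQ=0 the equilibrium temperature is the m·c-weighted mean:
T_f = (49.23×371.3 + 529.61×34.53 + 81.81×34.53) / (49.23 + 529.61 + 81.81)
    = 39390 / 660.65 ≈ 59.62 °C

T_f ≈ 59.6 °C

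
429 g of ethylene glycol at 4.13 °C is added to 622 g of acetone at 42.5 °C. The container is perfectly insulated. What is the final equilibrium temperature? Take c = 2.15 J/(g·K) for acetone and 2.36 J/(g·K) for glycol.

T_f ≈ 26.0 °C

Setting the total heat transfer to zero:
622*2.15*(T − 42.5) + 429*2.36*(T − 4.13) = 0
1337.3(T − 42.5) + 1012.4(T − 4.13) = 0
2349.7 T = 61017
T ≈ 25.97 °C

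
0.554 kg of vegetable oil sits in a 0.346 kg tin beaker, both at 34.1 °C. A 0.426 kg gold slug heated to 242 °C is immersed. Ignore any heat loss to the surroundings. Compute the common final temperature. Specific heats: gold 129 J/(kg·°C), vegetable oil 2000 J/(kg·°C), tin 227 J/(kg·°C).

Conservation of energy gives ΣQ = 0:
0.426×129×(T − 242) + 0.554×2000×(T − 34.1) + 0.346×227×(T − 34.1) = 0
54.95(T − 242) + 1108(T − 34.1) + 78.54(T − 34.1) = 0
(54.95 + 1108 + 78.54) T = 54.95×242 + 1108×34.1 + 78.54×34.1
T ≈ 43.30 °C

T_f ≈ 43.3 °C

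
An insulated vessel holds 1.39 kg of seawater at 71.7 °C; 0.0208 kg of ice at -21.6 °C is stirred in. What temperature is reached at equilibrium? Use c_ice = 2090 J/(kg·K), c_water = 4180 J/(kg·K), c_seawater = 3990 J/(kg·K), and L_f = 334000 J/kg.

T_f ≈ 69.2 °C

Heat gained plus heat lost sum to zero:
ice -21.6→0 °C: 0.0208·2090·21.6 = 939
  melt ice: 0.0208·334000 = 6947.2
  warm the meltwater: 86.94 T
  seawater cools: 1.39·3990·(T − 71.7) = 5546.1(T − 71.7)
5633 T = 397655 − 7886.2 = 389769
T ≈ 69.19 °C (positive, so assuming full melt was valid).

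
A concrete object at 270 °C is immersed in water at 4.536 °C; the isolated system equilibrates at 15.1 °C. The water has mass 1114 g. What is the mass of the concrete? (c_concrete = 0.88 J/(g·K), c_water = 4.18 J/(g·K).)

m ≈ 219 g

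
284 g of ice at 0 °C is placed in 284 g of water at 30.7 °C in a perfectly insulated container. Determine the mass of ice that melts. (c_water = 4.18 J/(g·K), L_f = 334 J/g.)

Cooling the water to 0 °C releases 284×4.18×30.7 = 36445 J.
To melt every bit of ice: 284×334 = 94856 J.
Since 36445 < 94856 J, not all the ice melts; equilibrium is at 0 °C.
m_melt = 36445 / L_f = 109.1 g.

m_melted ≈ 109 g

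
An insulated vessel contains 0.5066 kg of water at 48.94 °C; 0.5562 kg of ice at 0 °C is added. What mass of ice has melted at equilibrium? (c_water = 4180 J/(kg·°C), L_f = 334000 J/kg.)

Cooling the water to 0 °C releases 0.5066×4180×48.94 = 103635 J.
To melt every bit of ice: 0.5562×334000 = 185771 J.
That's not enough to melt it all — equilibrium is at 0 °C with ice remaining.
m_melt = 103635 / L_f = 0.3103 kg.

m_melted ≈ 0.31 kg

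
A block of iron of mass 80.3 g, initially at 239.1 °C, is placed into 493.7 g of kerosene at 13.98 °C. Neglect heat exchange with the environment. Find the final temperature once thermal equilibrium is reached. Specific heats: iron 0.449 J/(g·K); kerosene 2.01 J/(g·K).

T_f ≈ 21.9 °C

Heat lost by the iron equals heat gained by the kerosene:
80.3×0.449×(239.1 − T) = 493.7×2.01×(T − 13.98)
36.05(239.1 − T) = 992.34(T − 13.98)
1028.4 T = 22494  ⇒  T ≈ 21.87 °C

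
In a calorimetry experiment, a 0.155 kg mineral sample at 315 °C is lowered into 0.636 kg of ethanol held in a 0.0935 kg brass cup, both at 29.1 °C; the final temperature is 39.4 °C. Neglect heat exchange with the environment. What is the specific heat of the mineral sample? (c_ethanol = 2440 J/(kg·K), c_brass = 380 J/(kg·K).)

Energy conservation, ΣQ = 0:
0.155·c·(39.4 − 315) + 0.636·2440·(39.4 − 29.1) + 0.0935·380·(39.4 − 29.1) = 0
-42.72 c = -16350
c = -16350/-42.72 ≈ 382.7 J/(kg·K)

c ≈ 383 J/(kg·K)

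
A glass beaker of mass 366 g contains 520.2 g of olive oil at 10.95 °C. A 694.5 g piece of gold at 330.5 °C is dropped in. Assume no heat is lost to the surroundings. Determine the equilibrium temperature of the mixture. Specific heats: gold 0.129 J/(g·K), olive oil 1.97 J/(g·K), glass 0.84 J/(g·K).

Heat gained plus heat lost sum to zero:
694.5*0.129*(T − 330.5) + 520.2*1.97*(T − 10.95) + 366*0.84*(T − 10.95) = 0
89.59(T − 330.5) + 1024.8(T − 10.95) + 307.44(T − 10.95) = 0
(89.59 + 1024.8 + 307.44) T = 89.59*330.5 + 1024.8*10.95 + 307.44*10.95
T = 44198/1421.8 ≈ 31.09 °C

T_f ≈ 31.1 °C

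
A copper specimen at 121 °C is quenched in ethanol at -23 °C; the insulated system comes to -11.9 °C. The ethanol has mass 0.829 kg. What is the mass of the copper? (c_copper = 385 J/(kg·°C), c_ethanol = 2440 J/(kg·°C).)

Heat lost by the copper = heat gained by the ethanol:
m×385×(121 − -11.9) = 0.829×2440×(-11.9 − (-23))
51166 m = 22453  ⇒  m ≈ 0.4388 kg

m ≈ 0.439 kg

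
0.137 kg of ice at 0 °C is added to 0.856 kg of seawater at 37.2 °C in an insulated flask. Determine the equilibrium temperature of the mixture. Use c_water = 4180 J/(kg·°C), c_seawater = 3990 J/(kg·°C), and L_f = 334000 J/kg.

T_f ≈ 20.4 °C

Taking heat into each body as positive, Σ m c ΔT = 0:
latent heat to melt: 0.137×334000 = 45758; meltwater 0→T: 0.137×4180×T = 572.66 T; seawater: 3415.4(T − 37.2)
3988.1 T = 127054 − 45758 = 81296
T ≈ 20.38 °C (positive, so assuming full melt was valid).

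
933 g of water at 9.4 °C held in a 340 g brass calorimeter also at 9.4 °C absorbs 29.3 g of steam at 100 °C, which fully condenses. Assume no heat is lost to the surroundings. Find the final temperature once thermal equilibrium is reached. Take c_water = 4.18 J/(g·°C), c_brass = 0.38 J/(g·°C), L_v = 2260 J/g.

T_f ≈ 28.0 °C

Conservation of energy gives ΣQ = 0:
latent heat released on condensation: 29.3×2260 = 66218; condensed water 100 °C→T: 122.47(T − 100); water warms: 933×4.18×(T − 9.4) = 3899.9(T − 9.4); brass cup: 340×0.38×(T − 9.4) = 129.2(T − 9.4)
4151.6 T = 66218 + 12247 + 37874 = 116339
T ≈ 28.02 °C (< 100 °C, so full condensation is consistent).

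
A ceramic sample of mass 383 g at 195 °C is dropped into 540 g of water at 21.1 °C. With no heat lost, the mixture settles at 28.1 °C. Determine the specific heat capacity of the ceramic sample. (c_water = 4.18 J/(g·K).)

c ≈ 0.247 J/(g·K)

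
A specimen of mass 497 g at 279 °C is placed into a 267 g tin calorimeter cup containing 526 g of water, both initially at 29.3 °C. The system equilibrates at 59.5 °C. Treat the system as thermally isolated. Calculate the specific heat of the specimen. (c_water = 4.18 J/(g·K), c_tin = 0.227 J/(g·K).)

Setting the total heat transfer to zero:
497×c×(59.5 − 279) + 526×4.18×(59.5 − 29.3) + 267×0.227×(59.5 − 29.3) = 0
-109092 c = -68231
c = -68231/-109092 ≈ 0.6254 J/(g·K)

c ≈ 0.625 J/(g·K)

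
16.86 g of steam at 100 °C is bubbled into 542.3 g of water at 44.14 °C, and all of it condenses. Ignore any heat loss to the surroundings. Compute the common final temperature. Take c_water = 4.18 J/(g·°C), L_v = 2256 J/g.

T_f ≈ 62.1 °C

Energy balance with sensible and latent terms:
latent heat released on condensation: 16.86·2256 = 38036
  condensate cools 100→T: 16.86·4.18·(T − 100) = 70.47(T − 100)
  original water: 2266.8(T − 44.14)
2337.3 T = 38036 + 7047.5 + 100057 = 145141
T ≈ 62.10 °C, under the boiling point, so the assumption holds.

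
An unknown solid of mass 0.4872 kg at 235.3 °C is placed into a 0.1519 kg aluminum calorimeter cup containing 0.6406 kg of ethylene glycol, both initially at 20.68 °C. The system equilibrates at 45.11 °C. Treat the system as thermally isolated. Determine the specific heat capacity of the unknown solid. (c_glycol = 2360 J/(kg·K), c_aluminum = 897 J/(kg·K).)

c ≈ 435 J/(kg·K)

Conservation of energy gives ΣQ = 0:
0.4872×c×(45.11 − 235.3) + 0.6406×2360×(45.11 − 20.68) + 0.1519×897×(45.11 − 20.68) = 0
-92.66 c = -40262
c = -40262/-92.66 ≈ 434.5 J/(kg·K)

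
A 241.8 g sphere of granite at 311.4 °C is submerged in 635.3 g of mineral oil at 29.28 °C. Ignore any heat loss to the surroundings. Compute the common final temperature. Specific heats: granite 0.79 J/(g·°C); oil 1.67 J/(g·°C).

T_f ≈ 72.3 °C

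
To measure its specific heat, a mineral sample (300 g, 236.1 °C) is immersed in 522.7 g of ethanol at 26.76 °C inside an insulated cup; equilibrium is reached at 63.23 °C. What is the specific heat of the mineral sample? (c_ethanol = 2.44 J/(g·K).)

Net heat exchanged in the isolated system is zero:
300×c×(63.23 − 236.1) + 522.7×2.44×(63.23 − 26.76) = 0
-51861 c = -46513
c = -46513/-51861 ≈ 0.8969 J/(g·K)

c ≈ 0.897 J/(g·K)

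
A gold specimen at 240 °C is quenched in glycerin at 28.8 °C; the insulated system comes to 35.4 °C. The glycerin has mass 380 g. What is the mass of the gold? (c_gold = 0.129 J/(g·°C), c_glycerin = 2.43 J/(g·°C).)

|Q_gold| = |Q_glycerin|:
m×0.129×(240 − 35.4) = 380×2.43×(35.4 − 28.8)
26.39 m = 6094.4  ⇒  m ≈ 230.9 g

m ≈ 231 g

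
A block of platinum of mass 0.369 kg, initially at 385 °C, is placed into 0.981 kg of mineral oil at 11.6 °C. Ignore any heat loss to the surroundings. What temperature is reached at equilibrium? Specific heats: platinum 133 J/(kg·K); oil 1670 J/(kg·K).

T_f ≈ 22.5 °C

Net heat exchanged in the isolated system is zero:
0.369*133*(T − 385) + 0.981*1670*(T − 11.6) = 0
49.08(T − 385) + 1638.3(T − 11.6) = 0
(49.08 + 1638.3) T = 49.08*385 + 1638.3*11.6
T = 37899 / 1687.3 = 22.5 °C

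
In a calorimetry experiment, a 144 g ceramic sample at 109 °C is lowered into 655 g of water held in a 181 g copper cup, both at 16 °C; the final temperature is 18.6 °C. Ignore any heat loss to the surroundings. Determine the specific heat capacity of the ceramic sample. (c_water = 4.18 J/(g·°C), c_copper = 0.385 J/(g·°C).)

c ≈ 0.561 J/(g·°C)

Taking heat into each body as positive, Σ m c ΔT = 0:
144·c·(18.6 − 109) + 655·4.18·(18.6 − 16) + 181·0.385·(18.6 − 16) = 0
-13018 c = -7299.7
c = -7299.7/-13018 ≈ 0.5608 J/(g·°C)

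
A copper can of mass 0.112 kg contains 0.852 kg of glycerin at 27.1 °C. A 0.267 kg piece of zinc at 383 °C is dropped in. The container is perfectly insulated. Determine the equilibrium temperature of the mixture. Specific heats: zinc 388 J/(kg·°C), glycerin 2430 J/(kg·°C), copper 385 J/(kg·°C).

T_f ≈ 43.7 °C

Let T be the final temperature. ΣQ_i = 0:
0.267*388*(T − 383) + 0.852*2430*(T − 27.1) + 0.112*385*(T − 27.1) = 0
103.6(T − 383) + 2070.4(T − 27.1) + 43.12(T − 27.1) = 0
2217.1 T = 96953
T = 96953 / 2217.1 = 43.7 °C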